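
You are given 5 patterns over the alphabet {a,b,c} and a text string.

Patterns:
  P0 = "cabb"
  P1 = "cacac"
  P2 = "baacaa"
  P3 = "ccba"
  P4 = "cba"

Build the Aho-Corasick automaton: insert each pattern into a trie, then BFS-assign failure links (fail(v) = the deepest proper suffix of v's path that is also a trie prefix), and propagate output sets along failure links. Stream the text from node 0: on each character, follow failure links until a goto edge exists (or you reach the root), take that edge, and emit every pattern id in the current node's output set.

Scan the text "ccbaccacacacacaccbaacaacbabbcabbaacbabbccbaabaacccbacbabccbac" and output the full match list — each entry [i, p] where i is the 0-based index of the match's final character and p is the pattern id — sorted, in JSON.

Construct AC machine:
Trie (insert patterns):
  n0 'ε': b→8 c→1
  n1 'c': a→2 b→17 c→14
  n2 'ca': b→3 c→5
  n3 'cab': b→4
  n4 'cabb': ·  ←P0
  n5 'cac': a→6
  n6 'caca': c→7
  n7 'cacac': ·  ←P1
  n8 'b': a→9
  n9 'ba': a→10
  n10 'baa': c→11
  n11 'baac': a→12
  n12 'baaca': a→13
  n13 'baacaa': ·  ←P2
  n14 'cc': b→15
  n15 'ccb': a→16
  n16 'ccba': ·  ←P3
  n17 'cb': a→18
  n18 'cba': ·  ←P4

Failure links (BFS by depth):
  n1('c'): parent n0 fail=0; on 'c' 0 → fail=0;  out ∅∪∅=∅
  n8('b'): parent n0 fail=0; on 'b' 0 → fail=0;  out ∅∪∅=∅
  n2('ca'): parent n1 fail=0; on 'a' 0 → fail=0;  out ∅∪∅=∅
  n9('ba'): parent n8 fail=0; on 'a' 0 → fail=0;  out ∅∪∅=∅
  n14('cc'): parent n1 fail=0; on 'c' 0 → fail=1;  out ∅∪∅=∅
  n17('cb'): parent n1 fail=0; on 'b' 0 → fail=8;  out ∅∪∅=∅
  n3('cab'): parent n2 fail=0; on 'b' 0 → fail=8;  out ∅∪∅=∅
  n5('cac'): parent n2 fail=0; on 'c' 0 → fail=1;  out ∅∪∅=∅
  n10('baa'): parent n9 fail=0; on 'a' 0 → fail=0;  out ∅∪∅=∅
  n15('ccb'): parent n14 fail=1; on 'b' 1 → fail=17;  out ∅∪∅=∅
  n18('cba'): parent n17 fail=8; on 'a' 8 → fail=9;  out {4}∪∅={4}
  n4('cabb'): parent n3 fail=8; on 'b' 8→0 → fail=8;  out {0}∪∅={0}
  n6('caca'): parent n5 fail=1; on 'a' 1 → fail=2;  out ∅∪∅=∅
  n11('baac'): parent n10 fail=0; on 'c' 0 → fail=1;  out ∅∪∅=∅
  n16('ccba'): parent n15 fail=17; on 'a' 17 → fail=18;  out {3}∪{4}={3,4}
  n7('cacac'): parent n6 fail=2; on 'c' 2 → fail=5;  out {1}∪∅={1}
  n12('baaca'): parent n11 fail=1; on 'a' 1 → fail=2;  out ∅∪∅=∅
  n13('baacaa'): parent n12 fail=2; on 'a' 2→0 → fail=0;  out {2}∪∅={2}

Run:
[0] read 'c'  n0⇒n1
[1] read 'c'  n1⇒n14
[2] read 'b'  n14⇒n15
[3] read 'a'  n15⇒n16  → match P3@[0:3],P4@[1:3]
[4] read 'c'  n16⇒n1 ·f
[5] read 'c'  n1⇒n14
[6] read 'a'  n14⇒n2 ·f
[7] read 'c'  n2⇒n5
[8] read 'a'  n5⇒n6
[9] read 'c'  n6⇒n7  → match P1@[5:9]
[10] read 'a'  n7⇒n6 ·f
[11] read 'c'  n6⇒n7  → match P1@[7:11]
[12] read 'a'  n7⇒n6 ·f
[13] read 'c'  n6⇒n7  → match P1@[9:13]
[14] read 'a'  n7⇒n6 ·f
[15] read 'c'  n6⇒n7  → match P1@[11:15]
[16] read 'c'  n7⇒n14 ·f
[17] read 'b'  n14⇒n15
[18] read 'a'  n15⇒n16  → match P3@[15:18],P4@[16:18]
[19] read 'a'  n16⇒n10 ·f
[20] read 'c'  n10⇒n11
[21] read 'a'  n11⇒n12
[22] read 'a'  n12⇒n13  → match P2@[17:22]
[23] read 'c'  n13⇒n1 ·f
[24] read 'b'  n1⇒n17
[25] read 'a'  n17⇒n18  → match P4@[23:25]
[26] read 'b'  n18⇒n8 ·f
[27] read 'b'  n8⇒n8 ·f
[28] read 'c'  n8⇒n1 ·f
[29] read 'a'  n1⇒n2
[30] read 'b'  n2⇒n3
[31] read 'b'  n3⇒n4  → match P0@[28:31]
[32] read 'a'  n4⇒n9 ·f
[33] read 'a'  n9⇒n10
[34] read 'c'  n10⇒n11
[35] read 'b'  n11⇒n17 ·f
[36] read 'a'  n17⇒n18  → match P4@[34:36]
[37] read 'b'  n18⇒n8 ·f
[38] read 'b'  n8⇒n8 ·f
[39] read 'c'  n8⇒n1 ·f
[40] read 'c'  n1⇒n14
[41] read 'b'  n14⇒n15
[42] read 'a'  n15⇒n16  → match P3@[39:42],P4@[40:42]
[43] read 'a'  n16⇒n10 ·f
[44] read 'b'  n10⇒n8 ·f
[45] read 'a'  n8⇒n9
[46] read 'a'  n9⇒n10
[47] read 'c'  n10⇒n11
[48] read 'c'  n11⇒n14 ·f
[49] read 'c'  n14⇒n14 ·f
[50] read 'b'  n14⇒n15
[51] read 'a'  n15⇒n16  → match P3@[48:51],P4@[49:51]
[52] read 'c'  n16⇒n1 ·f
[53] read 'b'  n1⇒n17
[54] read 'a'  n17⇒n18  → match P4@[52:54]
[55] read 'b'  n18⇒n8 ·f
[56] read 'c'  n8⇒n1 ·f
[57] read 'c'  n1⇒n14
[58] read 'b'  n14⇒n15
[59] read 'a'  n15⇒n16  → match P3@[56:59],P4@[57:59]
[60] read 'c'  n16⇒n1 ·f

Result: [[3,3],[3,4],[9,1],[11,1],[13,1],[15,1],[18,3],[18,4],[22,2],[25,4],[31,0],[36,4],[42,3],[42,4],[51,3],[51,4],[54,4],[59,3],[59,4]]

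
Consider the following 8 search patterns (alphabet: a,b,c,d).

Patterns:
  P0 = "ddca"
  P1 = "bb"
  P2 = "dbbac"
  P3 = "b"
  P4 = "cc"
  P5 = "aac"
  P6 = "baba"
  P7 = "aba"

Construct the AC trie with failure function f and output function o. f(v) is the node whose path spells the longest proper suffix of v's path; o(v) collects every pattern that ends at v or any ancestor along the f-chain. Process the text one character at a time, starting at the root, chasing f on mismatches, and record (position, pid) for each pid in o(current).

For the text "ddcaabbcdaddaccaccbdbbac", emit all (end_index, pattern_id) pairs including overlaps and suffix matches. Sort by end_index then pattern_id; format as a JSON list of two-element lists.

Build:
Trie (insert patterns):
  0='ε' goto a→13 b→5 c→11 d→1
  1='d' goto b→7 d→2
  2='dd' goto c→3
  3='ddc' goto a→4
  4='ddca' goto ·  [P0 ends]
  5='b' goto a→16 b→6  [P3 ends]
  6='bb' goto ·  [P1 ends]
  7='db' goto b→8
  8='dbb' goto a→9
  9='dbba' goto c→10
  10='dbbac' goto ·  [P2 ends]
  11='c' goto c→12
  12='cc' goto ·  [P4 ends]
  13='a' goto a→14 b→19
  14='aa' goto c→15
  15='aac' goto ·  [P5 ends]
  16='ba' goto b→17
  17='bab' goto a→18
  18='baba' goto ·  [P6 ends]
  19='ab' goto a→20
  20='aba' goto ·  [P7 ends]

Failure links (BFS by depth):
  fail(1) 'd': from fail(0)=0 chase 'd': 0 ⇒ 0;  out=∅∪out(0)=∅
  fail(5) 'b': from fail(0)=0 chase 'b': 0 ⇒ 0;  out={3}∪out(0)={3}
  fail(11) 'c': from fail(0)=0 chase 'c': 0 ⇒ 0;  out=∅∪out(0)=∅
  fail(13) 'a': from fail(0)=0 chase 'a': 0 ⇒ 0;  out=∅∪out(0)=∅
  fail(2) 'dd': from fail(1)=0 chase 'd': 0 ⇒ 1;  out=∅∪out(1)=∅
  fail(6) 'bb': from fail(5)=0 chase 'b': 0 ⇒ 5;  out={1}∪out(5)={1,3}
  fail(7) 'db': from fail(1)=0 chase 'b': 0 ⇒ 5;  out=∅∪out(5)={3}
  fail(12) 'cc': from fail(11)=0 chase 'c': 0 ⇒ 11;  out={4}∪out(11)={4}
  fail(14) 'aa': from fail(13)=0 chase 'a': 0 ⇒ 13;  out=∅∪out(13)=∅
  fail(16) 'ba': from fail(5)=0 chase 'a': 0 ⇒ 13;  out=∅∪out(13)=∅
  fail(19) 'ab': from fail(13)=0 chase 'b': 0 ⇒ 5;  out=∅∪out(5)={3}
  fail(3) 'ddc': from fail(2)=1 chase 'c': 1→0 ⇒ 11;  out=∅∪out(11)=∅
  fail(8) 'dbb': from fail(7)=5 chase 'b': 5 ⇒ 6;  out=∅∪out(6)={1,3}
  fail(15) 'aac': from fail(14)=13 chase 'c': 13→0 ⇒ 11;  out={5}∪out(11)={5}
  fail(17) 'bab': from fail(16)=13 chase 'b': 13 ⇒ 19;  out=∅∪out(19)={3}
  fail(20) 'aba': from fail(19)=5 chase 'a': 5 ⇒ 16;  out={7}∪out(16)={7}
  fail(4) 'ddca': from fail(3)=11 chase 'a': 11→0 ⇒ 13;  out={0}∪out(13)={0}
  fail(9) 'dbba': from fail(8)=6 chase 'a': 6→5 ⇒ 16;  out=∅∪out(16)=∅
  fail(18) 'baba': from fail(17)=19 chase 'a': 19 ⇒ 20;  out={6}∪out(20)={6,7}
  fail(10) 'dbbac': from fail(9)=16 chase 'c': 16→13→0 ⇒ 11;  out={2}∪out(11)={2}

Run:
i=0 'd': node 0→1
i=1 'd': node 1→2
i=2 'c': node 2→3
i=3 'a': node 3→4  ** P0@[0:3]
i=4 'a': node 4→14 (fail-walked)
i=5 'b': node 14→19 (fail-walked)  ** P3@[5:5]
i=6 'b': node 19→6 (fail-walked)  ** P1@[5:6],P3@[6:6]
i=7 'c': node 6→11 (fail-walked)
i=8 'd': node 11→1 (fail-walked)
i=9 'a': node 1→13 (fail-walked)
i=10 'd': node 13→1 (fail-walked)
i=11 'd': node 1→2
i=12 'a': node 2→13 (fail-walked)
i=13 'c': node 13→11 (fail-walked)
i=14 'c': node 11→12  ** P4@[13:14]
i=15 'a': node 12→13 (fail-walked)
i=16 'c': node 13→11 (fail-walked)
i=17 'c': node 11→12  ** P4@[16:17]
i=18 'b': node 12→5 (fail-walked)  ** P3@[18:18]
i=19 'd': node 5→1 (fail-walked)
i=20 'b': node 1→7  ** P3@[20:20]
i=21 'b': node 7→8  ** P1@[20:21],P3@[21:21]
i=22 'a': node 8→9
i=23 'c': node 9→10  ** P2@[19:23]

Result: [[3,0],[5,3],[6,1],[6,3],[14,4],[17,4],[18,3],[20,3],[21,1],[21,3],[23,2]]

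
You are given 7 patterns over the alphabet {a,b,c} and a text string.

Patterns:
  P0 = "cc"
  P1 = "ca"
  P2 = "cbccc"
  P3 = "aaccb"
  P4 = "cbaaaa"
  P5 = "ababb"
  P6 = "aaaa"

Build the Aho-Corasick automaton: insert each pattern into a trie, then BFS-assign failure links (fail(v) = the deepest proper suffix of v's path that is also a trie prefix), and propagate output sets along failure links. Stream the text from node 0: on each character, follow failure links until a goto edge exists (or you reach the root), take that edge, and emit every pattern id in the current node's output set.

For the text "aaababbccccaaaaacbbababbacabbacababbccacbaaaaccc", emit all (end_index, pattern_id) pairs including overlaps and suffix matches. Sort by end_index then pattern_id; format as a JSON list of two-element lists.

Build automaton:
Trie (insert patterns):
  n0 'ε': a→8 c→1
  n1 'c': a→3 b→4 c→2
  n2 'cc': ·  [P0 ends]
  n3 'ca': ·  [P1 ends]
  n4 'cb': a→13 c→5
  n5 'cbc': c→6
  n6 'cbcc': c→7
  n7 'cbccc': ·  [P2 ends]
  n8 'a': a→9 b→17
  n9 'aa': a→21 c→10
  n10 'aac': c→11
  n11 'aacc': b→12
  n12 'aaccb': ·  [P3 ends]
  n13 'cba': a→14
  n14 'cbaa': a→15
  n15 'cbaaa': a→16
  n16 'cbaaaa': ·  [P4 ends]
  n17 'ab': a→18
  n18 'aba': b→19
  n19 'abab': b→20
  n20 'ababb': ·  [P5 ends]
  n21 'aaa': a→22
  n22 'aaaa': ·  [P6 ends]

BFS fail/out derivation:
  fail(1) 'c': from fail(0)=0 chase 'c': 0 ⇒ 0;  out=∅∪out(0)=∅
  fail(8) 'a': from fail(0)=0 chase 'a': 0 ⇒ 0;  out=∅∪out(0)=∅
  fail(2) 'cc': from fail(1)=0 chase 'c': 0 ⇒ 1;  out={0}∪out(1)={0}
  fail(3) 'ca': from fail(1)=0 chase 'a': 0 ⇒ 8;  out={1}∪out(8)={1}
  fail(4) 'cb': from fail(1)=0 chase 'b': 0 ⇒ 0;  out=∅∪out(0)=∅
  fail(9) 'aa': from fail(8)=0 chase 'a': 0 ⇒ 8;  out=∅∪out(8)=∅
  fail(17) 'ab': from fail(8)=0 chase 'b': 0 ⇒ 0;  out=∅∪out(0)=∅
  fail(5) 'cbc': from fail(4)=0 chase 'c': 0 ⇒ 1;  out=∅∪out(1)=∅
  fail(10) 'aac': from fail(9)=8 chase 'c': 8→0 ⇒ 1;  out=∅∪out(1)=∅
  fail(13) 'cba': from fail(4)=0 chase 'a': 0 ⇒ 8;  out=∅∪out(8)=∅
  fail(18) 'aba': from fail(17)=0 chase 'a': 0 ⇒ 8;  out=∅∪out(8)=∅
  fail(21) 'aaa': from fail(9)=8 chase 'a': 8 ⇒ 9;  out=∅∪out(9)=∅
  fail(6) 'cbcc': from fail(5)=1 chase 'c': 1 ⇒ 2;  out=∅∪out(2)={0}
  fail(11) 'aacc': from fail(10)=1 chase 'c': 1 ⇒ 2;  out=∅∪out(2)={0}
  fail(14) 'cbaa': from fail(13)=8 chase 'a': 8 ⇒ 9;  out=∅∪out(9)=∅
  fail(19) 'abab': from fail(18)=8 chase 'b': 8 ⇒ 17;  out=∅∪out(17)=∅
  fail(22) 'aaaa': from fail(21)=9 chase 'a': 9 ⇒ 21;  out={6}∪out(21)={6}
  fail(7) 'cbccc': from fail(6)=2 chase 'c': 2→1 ⇒ 2;  out={2}∪out(2)={0,2}
  fail(12) 'aaccb': from fail(11)=2 chase 'b': 2→1 ⇒ 4;  out={3}∪out(4)={3}
  fail(15) 'cbaaa': from fail(14)=9 chase 'a': 9 ⇒ 21;  out=∅∪out(21)=∅
  fail(20) 'ababb': from fail(19)=17 chase 'b': 17→0 ⇒ 0;  out={5}∪out(0)={5}
  fail(16) 'cbaaaa': from fail(15)=21 chase 'a': 21 ⇒ 22;  out={4}∪out(22)={4,6}

Run:
i=0 'a': node 0→8
i=1 'a': node 8→9
i=2 'a': node 9→21
i=3 'b': node 21→17 ·f
i=4 'a': node 17→18
i=5 'b': node 18→19
i=6 'b': node 19→20  ** P5@[2:6]
i=7 'c': node 20→1 ·f
i=8 'c': node 1→2  ** P0@[7:8]
i=9 'c': node 2→2 ·f  ** P0@[8:9]
i=10 'c': node 2→2 ·f  ** P0@[9:10]
i=11 'a': node 2→3 ·f  ** P1@[10:11]
i=12 'a': node 3→9 ·f
i=13 'a': node 9→21
i=14 'a': node 21→22  ** P6@[11:14]
i=15 'a': node 22→22 ·f  ** P6@[12:15]
i=16 'c': node 22→10 ·f
i=17 'b': node 10→4 ·f
i=18 'b': node 4→0 ·f
i=19 'a': node 0→8
i=20 'b': node 8→17
i=21 'a': node 17→18
i=22 'b': node 18→19
i=23 'b': node 19→20  ** P5@[19:23]
i=24 'a': node 20→8 ·f
i=25 'c': node 8→1 ·f
i=26 'a': node 1→3  ** P1@[25:26]
i=27 'b': node 3→17 ·f
i=28 'b': node 17→0 ·f
i=29 'a': node 0→8
i=30 'c': node 8→1 ·f
i=31 'a': node 1→3  ** P1@[30:31]
i=32 'b': node 3→17 ·f
i=33 'a': node 17→18
i=34 'b': node 18→19
i=35 'b': node 19→20  ** P5@[31:35]
i=36 'c': node 20→1 ·f
i=37 'c': node 1→2  ** P0@[36:37]
i=38 'a': node 2→3 ·f  ** P1@[37:38]
i=39 'c': node 3→1 ·f
i=40 'b': node 1→4
i=41 'a': node 4→13
i=42 'a': node 13→14
i=43 'a': node 14→15
i=44 'a': node 15→16  ** P4@[39:44],P6@[41:44]
i=45 'c': node 16→10 ·f
i=46 'c': node 10→11  ** P0@[45:46]
i=47 'c': node 11→2 ·f  ** P0@[46:47]

Result: [[6,5],[8,0],[9,0],[10,0],[11,1],[14,6],[15,6],[23,5],[26,1],[31,1],[35,5],[37,0],[38,1],[44,4],[44,6],[46,0],[47,0]]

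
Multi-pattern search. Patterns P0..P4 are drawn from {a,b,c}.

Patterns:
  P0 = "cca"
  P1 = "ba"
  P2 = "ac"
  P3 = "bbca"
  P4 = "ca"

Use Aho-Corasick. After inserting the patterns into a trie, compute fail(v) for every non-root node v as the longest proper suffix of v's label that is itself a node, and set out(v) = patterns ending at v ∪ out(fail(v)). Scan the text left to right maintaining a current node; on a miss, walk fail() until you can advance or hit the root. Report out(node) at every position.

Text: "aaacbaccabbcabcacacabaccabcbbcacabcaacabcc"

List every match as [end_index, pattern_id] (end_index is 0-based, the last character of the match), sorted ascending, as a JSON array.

Build automaton:
Trie (insert patterns):
  0='ε' goto a→6 b→4 c→1
  1='c' goto a→11 c→2
  2='cc' goto a→3
  3='cca' goto ·  ←P0
  4='b' goto a→5 b→8
  5='ba' goto ·  ←P1
  6='a' goto c→7
  7='ac' goto ·  ←P2
  8='bb' goto c→9
  9='bbc' goto a→10
  10='bbca' goto ·  ←P3
  11='ca' goto ·  ←P4

BFS fail/out derivation:
  fail(1) 'c': from fail(0)=0 chase 'c': 0 ⇒ 0;  out=∅∪out(0)=∅
  fail(4) 'b': from fail(0)=0 chase 'b': 0 ⇒ 0;  out=∅∪out(0)=∅
  fail(6) 'a': from fail(0)=0 chase 'a': 0 ⇒ 0;  out=∅∪out(0)=∅
  fail(2) 'cc': from fail(1)=0 chase 'c': 0 ⇒ 1;  out=∅∪out(1)=∅
  fail(5) 'ba': from fail(4)=0 chase 'a': 0 ⇒ 6;  out={1}∪out(6)={1}
  fail(7) 'ac': from fail(6)=0 chase 'c': 0 ⇒ 1;  out={2}∪out(1)={2}
  fail(8) 'bb': from fail(4)=0 chase 'b': 0 ⇒ 4;  out=∅∪out(4)=∅
  fail(11) 'ca': from fail(1)=0 chase 'a': 0 ⇒ 6;  out={4}∪out(6)={4}
  fail(3) 'cca': from fail(2)=1 chase 'a': 1 ⇒ 11;  out={0}∪out(11)={0,4}
  fail(9) 'bbc': from fail(8)=4 chase 'c': 4→0 ⇒ 1;  out=∅∪out(1)=∅
  fail(10) 'bbca': from fail(9)=1 chase 'a': 1 ⇒ 11;  out={3}∪out(11)={3,4}

Text stream:
pos 0 'a': at 6
pos 1 'a': at 6 ·f
pos 2 'a': at 6 ·f
pos 3 'c': at 7  emit P2@[2:3]
pos 4 'b': at 4 ·f
pos 5 'a': at 5  emit P1@[4:5]
pos 6 'c': at 7 ·f  emit P2@[5:6]
pos 7 'c': at 2 ·f
pos 8 'a': at 3  emit P0@[6:8],P4@[7:8]
pos 9 'b': at 4 ·f
pos 10 'b': at 8
pos 11 'c': at 9
pos 12 'a': at 10  emit P3@[9:12],P4@[11:12]
pos 13 'b': at 4 ·f
pos 14 'c': at 1 ·f
pos 15 'a': at 11  emit P4@[14:15]
pos 16 'c': at 7 ·f  emit P2@[15:16]
pos 17 'a': at 11 ·f  emit P4@[16:17]
pos 18 'c': at 7 ·f  emit P2@[17:18]
pos 19 'a': at 11 ·f  emit P4@[18:19]
pos 20 'b': at 4 ·f
pos 21 'a': at 5  emit P1@[20:21]
pos 22 'c': at 7 ·f  emit P2@[21:22]
pos 23 'c': at 2 ·f
pos 24 'a': at 3  emit P0@[22:24],P4@[23:24]
pos 25 'b': at 4 ·f
pos 26 'c': at 1 ·f
pos 27 'b': at 4 ·f
pos 28 'b': at 8
pos 29 'c': at 9
pos 30 'a': at 10  emit P3@[27:30],P4@[29:30]
pos 31 'c': at 7 ·f  emit P2@[30:31]
pos 32 'a': at 11 ·f  emit P4@[31:32]
pos 33 'b': at 4 ·f
pos 34 'c': at 1 ·f
pos 35 'a': at 11  emit P4@[34:35]
pos 36 'a': at 6 ·f
pos 37 'c': at 7  emit P2@[36:37]
pos 38 'a': at 11 ·f  emit P4@[37:38]
pos 39 'b': at 4 ·f
pos 40 'c': at 1 ·f
pos 41 'c': at 2

Result: [[3,2],[5,1],[6,2],[8,0],[8,4],[12,3],[12,4],[15,4],[16,2],[17,4],[18,2],[19,4],[21,1],[22,2],[24,0],[24,4],[30,3],[30,4],[31,2],[32,4],[35,4],[37,2],[38,4]]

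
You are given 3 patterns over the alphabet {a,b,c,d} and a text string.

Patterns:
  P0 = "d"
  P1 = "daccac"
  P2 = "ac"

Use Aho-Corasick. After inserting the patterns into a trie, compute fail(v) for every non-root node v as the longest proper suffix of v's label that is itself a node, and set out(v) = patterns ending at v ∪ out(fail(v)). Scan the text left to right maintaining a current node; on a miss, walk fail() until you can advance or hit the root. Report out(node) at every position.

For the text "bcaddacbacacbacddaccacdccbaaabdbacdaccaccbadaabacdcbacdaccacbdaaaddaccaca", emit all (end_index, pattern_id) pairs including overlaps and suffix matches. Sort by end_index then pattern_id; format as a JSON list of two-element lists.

Construct AC machine:
Trie (insert patterns):
  0='ε' goto a→7 d→1
  1='d' goto a→2  ←P0
  2='da' goto c→3
  3='dac' goto c→4
  4='dacc' goto a→5
  5='dacca' goto c→6
  6='daccac' goto ·  ←P1
  7='a' goto c→8
  8='ac' goto ·  ←P2

Failure links (BFS by depth):
  fail(1) 'd': from fail(0)=0 chase 'd': 0 ⇒ 0;  out={0}∪out(0)={0}
  fail(7) 'a': from fail(0)=0 chase 'a': 0 ⇒ 0;  out=∅∪out(0)=∅
  fail(2) 'da': from fail(1)=0 chase 'a': 0 ⇒ 7;  out=∅∪out(7)=∅
  fail(8) 'ac': from fail(7)=0 chase 'c': 0 ⇒ 0;  out={2}∪out(0)={2}
  fail(3) 'dac': from fail(2)=7 chase 'c': 7 ⇒ 8;  out=∅∪out(8)={2}
  fail(4) 'dacc': from fail(3)=8 chase 'c': 8→0 ⇒ 0;  out=∅∪out(0)=∅
  fail(5) 'dacca': from fail(4)=0 chase 'a': 0 ⇒ 7;  out=∅∪out(7)=∅
  fail(6) 'daccac': from fail(5)=7 chase 'c': 7 ⇒ 8;  out={1}∪out(8)={1,2}

Text stream:
pos 0 'b': at 0
pos 1 'c': at 0
pos 2 'a': at 7
pos 3 'd': at 1 (fail-walked)  ** P0@[3:3]
pos 4 'd': at 1 (fail-walked)  ** P0@[4:4]
pos 5 'a': at 2
pos 6 'c': at 3  ** P2@[5:6]
pos 7 'b': at 0 (fail-walked)
pos 8 'a': at 7
pos 9 'c': at 8  ** P2@[8:9]
pos 10 'a': at 7 (fail-walked)
pos 11 'c': at 8  ** P2@[10:11]
pos 12 'b': at 0 (fail-walked)
pos 13 'a': at 7
pos 14 'c': at 8  ** P2@[13:14]
pos 15 'd': at 1 (fail-walked)  ** P0@[15:15]
pos 16 'd': at 1 (fail-walked)  ** P0@[16:16]
pos 17 'a': at 2
pos 18 'c': at 3  ** P2@[17:18]
pos 19 'c': at 4
pos 20 'a': at 5
pos 21 'c': at 6  ** P1@[16:21],P2@[20:21]
pos 22 'd': at 1 (fail-walked)  ** P0@[22:22]
pos 23 'c': at 0 (fail-walked)
pos 24 'c': at 0
pos 25 'b': at 0
pos 26 'a': at 7
pos 27 'a': at 7 (fail-walked)
pos 28 'a': at 7 (fail-walked)
pos 29 'b': at 0 (fail-walked)
pos 30 'd': at 1  ** P0@[30:30]
pos 31 'b': at 0 (fail-walked)
pos 32 'a': at 7
pos 33 'c': at 8  ** P2@[32:33]
pos 34 'd': at 1 (fail-walked)  ** P0@[34:34]
pos 35 'a': at 2
pos 36 'c': at 3  ** P2@[35:36]
pos 37 'c': at 4
pos 38 'a': at 5
pos 39 'c': at 6  ** P1@[34:39],P2@[38:39]
pos 40 'c': at 0 (fail-walked)
pos 41 'b': at 0
pos 42 'a': at 7
pos 43 'd': at 1 (fail-walked)  ** P0@[43:43]
pos 44 'a': at 2
pos 45 'a': at 7 (fail-walked)
pos 46 'b': at 0 (fail-walked)
pos 47 'a': at 7
pos 48 'c': at 8  ** P2@[47:48]
pos 49 'd': at 1 (fail-walked)  ** P0@[49:49]
pos 50 'c': at 0 (fail-walked)
pos 51 'b': at 0
pos 52 'a': at 7
pos 53 'c': at 8  ** P2@[52:53]
pos 54 'd': at 1 (fail-walked)  ** P0@[54:54]
pos 55 'a': at 2
pos 56 'c': at 3  ** P2@[55:56]
pos 57 'c': at 4
pos 58 'a': at 5
pos 59 'c': at 6  ** P1@[54:59],P2@[58:59]
pos 60 'b': at 0 (fail-walked)
pos 61 'd': at 1  ** P0@[61:61]
pos 62 'a': at 2
pos 63 'a': at 7 (fail-walked)
pos 64 'a': at 7 (fail-walked)
pos 65 'd': at 1 (fail-walked)  ** P0@[65:65]
pos 66 'd': at 1 (fail-walked)  ** P0@[66:66]
pos 67 'a': at 2
pos 68 'c': at 3  ** P2@[67:68]
pos 69 'c': at 4
pos 70 'a': at 5
pos 71 'c': at 6  ** P1@[66:71],P2@[70:71]
pos 72 'a': at 7 (fail-walked)

All matches (sorted): [[3,0],[4,0],[6,2],[9,2],[11,2],[14,2],[15,0],[16,0],[18,2],[21,1],[21,2],[22,0],[30,0],[33,2],[34,0],[36,2],[39,1],[39,2],[43,0],[48,2],[49,0],[53,2],[54,0],[56,2],[59,1],[59,2],[61,0],[65,0],[66,0],[68,2],[71,1],[71,2]]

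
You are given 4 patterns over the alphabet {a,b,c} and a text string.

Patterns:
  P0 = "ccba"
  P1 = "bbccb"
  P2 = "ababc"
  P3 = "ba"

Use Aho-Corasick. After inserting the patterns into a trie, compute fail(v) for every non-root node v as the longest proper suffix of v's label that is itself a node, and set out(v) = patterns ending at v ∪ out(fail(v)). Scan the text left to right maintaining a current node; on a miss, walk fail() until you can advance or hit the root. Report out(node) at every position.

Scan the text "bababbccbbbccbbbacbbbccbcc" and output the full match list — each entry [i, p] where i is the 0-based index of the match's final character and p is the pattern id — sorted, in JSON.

Build:
Trie nodes:
  n0 'ε': a→10 b→5 c→1
  n1 'c': c→2
  n2 'cc': b→3
  n3 'ccb': a→4
  n4 'ccba': ·  ←P0
  n5 'b': a→15 b→6
  n6 'bb': c→7
  n7 'bbc': c→8
  n8 'bbcc': b→9
  n9 'bbccb': ·  ←P1
  n10 'a': b→11
  n11 'ab': a→12
  n12 'aba': b→13
  n13 'abab': c→14
  n14 'ababc': ·  ←P2
  n15 'ba': ·  ←P3

BFS fail/out derivation:
  fail(1) 'c': from fail(0)=0 chase 'c': 0 ⇒ 0;  out=∅∪out(0)=∅
  fail(5) 'b': from fail(0)=0 chase 'b': 0 ⇒ 0;  out=∅∪out(0)=∅
  fail(10) 'a': from fail(0)=0 chase 'a': 0 ⇒ 0;  out=∅∪out(0)=∅
  fail(2) 'cc': from fail(1)=0 chase 'c': 0 ⇒ 1;  out=∅∪out(1)=∅
  fail(6) 'bb': from fail(5)=0 chase 'b': 0 ⇒ 5;  out=∅∪out(5)=∅
  fail(11) 'ab': from fail(10)=0 chase 'b': 0 ⇒ 5;  out=∅∪out(5)=∅
  fail(15) 'ba': from fail(5)=0 chase 'a': 0 ⇒ 10;  out={3}∪out(10)={3}
  fail(3) 'ccb': from fail(2)=1 chase 'b': 1→0 ⇒ 5;  out=∅∪out(5)=∅
  fail(7) 'bbc': from fail(6)=5 chase 'c': 5→0 ⇒ 1;  out=∅∪out(1)=∅
  fail(12) 'aba': from fail(11)=5 chase 'a': 5 ⇒ 15;  out=∅∪out(15)={3}
  fail(4) 'ccba': from fail(3)=5 chase 'a': 5 ⇒ 15;  out={0}∪out(15)={0,3}
  fail(8) 'bbcc': from fail(7)=1 chase 'c': 1 ⇒ 2;  out=∅∪out(2)=∅
  fail(13) 'abab': from fail(12)=15 chase 'b': 15→10 ⇒ 11;  out=∅∪out(11)=∅
  fail(9) 'bbccb': from fail(8)=2 chase 'b': 2 ⇒ 3;  out={1}∪out(3)={1}
  fail(14) 'ababc': from fail(13)=11 chase 'c': 11→5→0 ⇒ 1;  out={2}∪out(1)={2}

Text stream:
[0] read 'b'  n0⇒n5
[1] read 'a'  n5⇒n15  → match P3@[0:1]
[2] read 'b'  n15⇒n11 (fail-walked)
[3] read 'a'  n11⇒n12  → match P3@[2:3]
[4] read 'b'  n12⇒n13
[5] read 'b'  n13⇒n6 (fail-walked)
[6] read 'c'  n6⇒n7
[7] read 'c'  n7⇒n8
[8] read 'b'  n8⇒n9  → match P1@[4:8]
[9] read 'b'  n9⇒n6 (fail-walked)
[10] read 'b'  n6⇒n6 (fail-walked)
[11] read 'c'  n6⇒n7
[12] read 'c'  n7⇒n8
[13] read 'b'  n8⇒n9  → match P1@[9:13]
[14] read 'b'  n9⇒n6 (fail-walked)
[15] read 'b'  n6⇒n6 (fail-walked)
[16] read 'a'  n6⇒n15 (fail-walked)  → match P3@[15:16]
[17] read 'c'  n15⇒n1 (fail-walked)
[18] read 'b'  n1⇒n5 (fail-walked)
[19] read 'b'  n5⇒n6
[20] read 'b'  n6⇒n6 (fail-walked)
[21] read 'c'  n6⇒n7
[22] read 'c'  n7⇒n8
[23] read 'b'  n8⇒n9  → match P1@[19:23]
[24] read 'c'  n9⇒n1 (fail-walked)
[25] read 'c'  n1⇒n2

Result: [[1,3],[3,3],[8,1],[13,1],[16,3],[23,1]]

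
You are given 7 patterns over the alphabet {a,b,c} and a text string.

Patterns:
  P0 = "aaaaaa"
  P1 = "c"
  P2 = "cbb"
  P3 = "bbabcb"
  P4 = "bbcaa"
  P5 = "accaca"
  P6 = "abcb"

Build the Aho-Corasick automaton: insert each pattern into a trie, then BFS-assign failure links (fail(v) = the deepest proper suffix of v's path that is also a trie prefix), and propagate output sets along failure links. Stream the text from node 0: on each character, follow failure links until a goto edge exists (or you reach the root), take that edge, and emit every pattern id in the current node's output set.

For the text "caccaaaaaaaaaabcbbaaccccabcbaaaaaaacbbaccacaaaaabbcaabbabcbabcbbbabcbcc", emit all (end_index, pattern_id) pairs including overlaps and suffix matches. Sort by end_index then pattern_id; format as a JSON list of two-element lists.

Construct AC machine:
Trie nodes:
  0='ε' goto a→1 b→10 c→7
  1='a' goto a→2 b→24 c→19
  2='aa' goto a→3
  3='aaa' goto a→4
  4='aaaa' goto a→5
  5='aaaaa' goto a→6
  6='aaaaaa' goto ·  ←P0
  7='c' goto b→8  ←P1
  8='cb' goto b→9
  9='cbb' goto ·  ←P2
  10='b' goto b→11
  11='bb' goto a→12 c→16
  12='bba' goto b→13
  13='bbab' goto c→14
  14='bbabc' goto b→15
  15='bbabcb' goto ·  ←P3
  16='bbc' goto a→17
  17='bbca' goto a→18
  18='bbcaa' goto ·  ←P4
  19='ac' goto c→20
  20='acc' goto a→21
  21='acca' goto c→22
  22='accac' goto a→23
  23='accaca' goto ·  ←P5
  24='ab' goto c→25
  25='abc' goto b→26
  26='abcb' goto ·  ←P6

Failure links (BFS by depth):
  fail(1) 'a': from fail(0)=0 chase 'a': 0 ⇒ 0;  out=∅∪out(0)=∅
  fail(7) 'c': from fail(0)=0 chase 'c': 0 ⇒ 0;  out={1}∪out(0)={1}
  fail(10) 'b': from fail(0)=0 chase 'b': 0 ⇒ 0;  out=∅∪out(0)=∅
  fail(2) 'aa': from fail(1)=0 chase 'a': 0 ⇒ 1;  out=∅∪out(1)=∅
  fail(8) 'cb': from fail(7)=0 chase 'b': 0 ⇒ 10;  out=∅∪out(10)=∅
  fail(11) 'bb': from fail(10)=0 chase 'b': 0 ⇒ 10;  out=∅∪out(10)=∅
  fail(19) 'ac': from fail(1)=0 chase 'c': 0 ⇒ 7;  out=∅∪out(7)={1}
  fail(24) 'ab': from fail(1)=0 chase 'b': 0 ⇒ 10;  out=∅∪out(10)=∅
  fail(3) 'aaa': from fail(2)=1 chase 'a': 1 ⇒ 2;  out=∅∪out(2)=∅
  fail(9) 'cbb': from fail(8)=10 chase 'b': 10 ⇒ 11;  out={2}∪out(11)={2}
  fail(12) 'bba': from fail(11)=10 chase 'a': 10→0 ⇒ 1;  out=∅∪out(1)=∅
  fail(16) 'bbc': from fail(11)=10 chase 'c': 10→0 ⇒ 7;  out=∅∪out(7)={1}
  fail(20) 'acc': from fail(19)=7 chase 'c': 7→0 ⇒ 7;  out=∅∪out(7)={1}
  fail(25) 'abc': from fail(24)=10 chase 'c': 10→0 ⇒ 7;  out=∅∪out(7)={1}
  fail(4) 'aaaa': from fail(3)=2 chase 'a': 2 ⇒ 3;  out=∅∪out(3)=∅
  fail(13) 'bbab': from fail(12)=1 chase 'b': 1 ⇒ 24;  out=∅∪out(24)=∅
  fail(17) 'bbca': from fail(16)=7 chase 'a': 7→0 ⇒ 1;  out=∅∪out(1)=∅
  fail(21) 'acca': from fail(20)=7 chase 'a': 7→0 ⇒ 1;  out=∅∪out(1)=∅
  fail(26) 'abcb': from fail(25)=7 chase 'b': 7 ⇒ 8;  out={6}∪out(8)={6}
  fail(5) 'aaaaa': from fail(4)=3 chase 'a': 3 ⇒ 4;  out=∅∪out(4)=∅
  fail(14) 'bbabc': from fail(13)=24 chase 'c': 24 ⇒ 25;  out=∅∪out(25)={1}
  fail(18) 'bbcaa': from fail(17)=1 chase 'a': 1 ⇒ 2;  out={4}∪out(2)={4}
  fail(22) 'accac': from fail(21)=1 chase 'c': 1 ⇒ 19;  out=∅∪out(19)={1}
  fail(6) 'aaaaaa': from fail(5)=4 chase 'a': 4 ⇒ 5;  out={0}∪out(5)={0}
  fail(15) 'bbabcb': from fail(14)=25 chase 'b': 25 ⇒ 26;  out={3}∪out(26)={3,6}
  fail(23) 'accaca': from fail(22)=19 chase 'a': 19→7→0 ⇒ 1;  out={5}∪out(1)={5}

Text stream:
[0] read 'c'  n0⇒n7  emit P1@[0:0]
[1] read 'a'  n7⇒n1 (fail-walked)
[2] read 'c'  n1⇒n19  emit P1@[2:2]
[3] read 'c'  n19⇒n20  emit P1@[3:3]
[4] read 'a'  n20⇒n21
[5] read 'a'  n21⇒n2 (fail-walked)
[6] read 'a'  n2⇒n3
[7] read 'a'  n3⇒n4
[8] read 'a'  n4⇒n5
[9] read 'a'  n5⇒n6  emit P0@[4:9]
[10] read 'a'  n6⇒n6 (fail-walked)  emit P0@[5:10]
[11] read 'a'  n6⇒n6 (fail-walked)  emit P0@[6:11]
[12] read 'a'  n6⇒n6 (fail-walked)  emit P0@[7:12]
[13] read 'a'  n6⇒n6 (fail-walked)  emit P0@[8:13]
[14] read 'b'  n6⇒n24 (fail-walked)
[15] read 'c'  n24⇒n25  emit P1@[15:15]
[16] read 'b'  n25⇒n26  emit P6@[13:16]
[17] read 'b'  n26⇒n9 (fail-walked)  emit P2@[15:17]
[18] read 'a'  n9⇒n12 (fail-walked)
[19] read 'a'  n12⇒n2 (fail-walked)
[20] read 'c'  n2⇒n19 (fail-walked)  emit P1@[20:20]
[21] read 'c'  n19⇒n20  emit P1@[21:21]
[22] read 'c'  n20⇒n7 (fail-walked)  emit P1@[22:22]
[23] read 'c'  n7⇒n7 (fail-walked)  emit P1@[23:23]
[24] read 'a'  n7⇒n1 (fail-walked)
[25] read 'b'  n1⇒n24
[26] read 'c'  n24⇒n25  emit P1@[26:26]
[27] read 'b'  n25⇒n26  emit P6@[24:27]
[28] read 'a'  n26⇒n1 (fail-walked)
[29] read 'a'  n1⇒n2
[30] read 'a'  n2⇒n3
[31] read 'a'  n3⇒n4
[32] read 'a'  n4⇒n5
[33] read 'a'  n5⇒n6  emit P0@[28:33]
[34] read 'a'  n6⇒n6 (fail-walked)  emit P0@[29:34]
[35] read 'c'  n6⇒n19 (fail-walked)  emit P1@[35:35]
[36] read 'b'  n19⇒n8 (fail-walked)
[37] read 'b'  n8⇒n9  emit P2@[35:37]
[38] read 'a'  n9⇒n12 (fail-walked)
[39] read 'c'  n12⇒n19 (fail-walked)  emit P1@[39:39]
[40] read 'c'  n19⇒n20  emit P1@[40:40]
[41] read 'a'  n20⇒n21
[42] read 'c'  n21⇒n22  emit P1@[42:42]
[43] read 'a'  n22⇒n23  emit P5@[38:43]
[44] read 'a'  n23⇒n2 (fail-walked)
[45] read 'a'  n2⇒n3
[46] read 'a'  n3⇒n4
[47] read 'a'  n4⇒n5
[48] read 'b'  n5⇒n24 (fail-walked)
[49] read 'b'  n24⇒n11 (fail-walked)
[50] read 'c'  n11⇒n16  emit P1@[50:50]
[51] read 'a'  n16⇒n17
[52] read 'a'  n17⇒n18  emit P4@[48:52]
[53] read 'b'  n18⇒n24 (fail-walked)
[54] read 'b'  n24⇒n11 (fail-walked)
[55] read 'a'  n11⇒n12
[56] read 'b'  n12⇒n13
[57] read 'c'  n13⇒n14  emit P1@[57:57]
[58] read 'b'  n14⇒n15  emit P3@[53:58],P6@[55:58]
[59] read 'a'  n15⇒n1 (fail-walked)
[60] read 'b'  n1⇒n24
[61] read 'c'  n24⇒n25  emit P1@[61:61]
[62] read 'b'  n25⇒n26  emit P6@[59:62]
[63] read 'b'  n26⇒n9 (fail-walked)  emit P2@[61:63]
[64] read 'b'  n9⇒n11 (fail-walked)
[65] read 'a'  n11⇒n12
[66] read 'b'  n12⇒n13
[67] read 'c'  n13⇒n14  emit P1@[67:67]
[68] read 'b'  n14⇒n15  emit P3@[63:68],P6@[65:68]
[69] read 'c'  n15⇒n7 (fail-walked)  emit P1@[69:69]
[70] read 'c'  n7⇒n7 (fail-walked)  emit P1@[70:70]

All matches (sorted): [[0,1],[2,1],[3,1],[9,0],[10,0],[11,0],[12,0],[13,0],[15,1],[16,6],[17,2],[20,1],[21,1],[22,1],[23,1],[26,1],[27,6],[33,0],[34,0],[35,1],[37,2],[39,1],[40,1],[42,1],[43,5],[50,1],[52,4],[57,1],[58,3],[58,6],[61,1],[62,6],[63,2],[67,1],[68,3],[68,6],[69,1],[70,1]]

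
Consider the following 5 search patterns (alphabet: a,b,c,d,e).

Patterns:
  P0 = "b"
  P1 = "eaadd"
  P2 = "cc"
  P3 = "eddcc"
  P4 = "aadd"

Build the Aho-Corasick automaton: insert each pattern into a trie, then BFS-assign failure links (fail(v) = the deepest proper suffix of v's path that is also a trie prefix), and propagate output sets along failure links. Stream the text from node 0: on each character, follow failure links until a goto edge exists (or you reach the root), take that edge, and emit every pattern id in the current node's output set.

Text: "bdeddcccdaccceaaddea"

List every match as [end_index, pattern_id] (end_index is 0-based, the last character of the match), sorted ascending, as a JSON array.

Build automaton:
Trie (insert patterns):
  n0 'ε': a→13 b→1 c→7 e→2
  n1 'b': ·  ←P0
  n2 'e': a→3 d→9
  n3 'ea': a→4
  n4 'eaa': d→5
  n5 'eaad': d→6
  n6 'eaadd': ·  ←P1
  n7 'c': c→8
  n8 'cc': ·  ←P2
  n9 'ed': d→10
  n10 'edd': c→11
  n11 'eddc': c→12
  n12 'eddcc': ·  ←P3
  n13 'a': a→14
  n14 'aa': d→15
  n15 'aad': d→16
  n16 'aadd': ·  ←P4

BFS fail/out derivation:
  fail(1) 'b': from fail(0)=0 chase 'b': 0 ⇒ 0;  out={0}∪out(0)={0}
  fail(2) 'e': from fail(0)=0 chase 'e': 0 ⇒ 0;  out=∅∪out(0)=∅
  fail(7) 'c': from fail(0)=0 chase 'c': 0 ⇒ 0;  out=∅∪out(0)=∅
  fail(13) 'a': from fail(0)=0 chase 'a': 0 ⇒ 0;  out=∅∪out(0)=∅
  fail(3) 'ea': from fail(2)=0 chase 'a': 0 ⇒ 13;  out=∅∪out(13)=∅
  fail(8) 'cc': from fail(7)=0 chase 'c': 0 ⇒ 7;  out={2}∪out(7)={2}
  fail(9) 'ed': from fail(2)=0 chase 'd': 0 ⇒ 0;  out=∅∪out(0)=∅
  fail(14) 'aa': from fail(13)=0 chase 'a': 0 ⇒ 13;  out=∅∪out(13)=∅
  fail(4) 'eaa': from fail(3)=13 chase 'a': 13 ⇒ 14;  out=∅∪out(14)=∅
  fail(10) 'edd': from fail(9)=0 chase 'd': 0 ⇒ 0;  out=∅∪out(0)=∅
  fail(15) 'aad': from fail(14)=13 chase 'd': 13→0 ⇒ 0;  out=∅∪out(0)=∅
  fail(5) 'eaad': from fail(4)=14 chase 'd': 14 ⇒ 15;  out=∅∪out(15)=∅
  fail(11) 'eddc': from fail(10)=0 chase 'c': 0 ⇒ 7;  out=∅∪out(7)=∅
  fail(16) 'aadd': from fail(15)=0 chase 'd': 0 ⇒ 0;  out={4}∪out(0)={4}
  fail(6) 'eaadd': from fail(5)=15 chase 'd': 15 ⇒ 16;  out={1}∪out(16)={1,4}
  fail(12) 'eddcc': from fail(11)=7 chase 'c': 7 ⇒ 8;  out={3}∪out(8)={2,3}

Text stream:
[0] read 'b'  n0⇒n1  emit P0@[0:0]
[1] read 'd'  n1⇒n0 (via fail)
[2] read 'e'  n0⇒n2
[3] read 'd'  n2⇒n9
[4] read 'd'  n9⇒n10
[5] read 'c'  n10⇒n11
[6] read 'c'  n11⇒n12  emit P2@[5:6],P3@[2:6]
[7] read 'c'  n12⇒n8 (via fail)  emit P2@[6:7]
[8] read 'd'  n8⇒n0 (via fail)
[9] read 'a'  n0⇒n13
[10] read 'c'  n13⇒n7 (via fail)
[11] read 'c'  n7⇒n8  emit P2@[10:11]
[12] read 'c'  n8⇒n8 (via fail)  emit P2@[11:12]
[13] read 'e'  n8⇒n2 (via fail)
[14] read 'a'  n2⇒n3
[15] read 'a'  n3⇒n4
[16] read 'd'  n4⇒n5
[17] read 'd'  n5⇒n6  emit P1@[13:17],P4@[14:17]
[18] read 'e'  n6⇒n2 (via fail)
[19] read 'a'  n2⇒n3

All matches (sorted): [[0,0],[6,2],[6,3],[7,2],[11,2],[12,2],[17,1],[17,4]]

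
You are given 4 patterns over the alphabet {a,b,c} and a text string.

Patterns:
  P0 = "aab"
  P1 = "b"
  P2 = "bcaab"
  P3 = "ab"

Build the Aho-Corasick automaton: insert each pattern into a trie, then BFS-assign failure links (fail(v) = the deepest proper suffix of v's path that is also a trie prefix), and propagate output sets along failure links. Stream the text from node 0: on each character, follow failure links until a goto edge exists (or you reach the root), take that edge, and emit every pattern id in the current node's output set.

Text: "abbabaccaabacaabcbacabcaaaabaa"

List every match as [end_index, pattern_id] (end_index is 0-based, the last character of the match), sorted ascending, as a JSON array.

Build automaton:
Trie nodes:
  0='ε' goto a→1 b→4
  1='a' goto a→2 b→9
  2='aa' goto b→3
  3='aab' goto ·  [P0 ends]
  4='b' goto c→5  [P1 ends]
  5='bc' goto a→6
  6='bca' goto a→7
  7='bcaa' goto b→8
  8='bcaab' goto ·  [P2 ends]
  9='ab' goto ·  [P3 ends]

Failure links (BFS by depth):
  n1('a'): parent n0 fail=0; on 'a' 0 → fail=0;  out ∅∪∅=∅
  n4('b'): parent n0 fail=0; on 'b' 0 → fail=0;  out {1}∪∅={1}
  n2('aa'): parent n1 fail=0; on 'a' 0 → fail=1;  out ∅∪∅=∅
  n5('bc'): parent n4 fail=0; on 'c' 0 → fail=0;  out ∅∪∅=∅
  n9('ab'): parent n1 fail=0; on 'b' 0 → fail=4;  out {3}∪{1}={1,3}
  n3('aab'): parent n2 fail=1; on 'b' 1 → fail=9;  out {0}∪{1,3}={0,1,3}
  n6('bca'): parent n5 fail=0; on 'a' 0 → fail=1;  out ∅∪∅=∅
  n7('bcaa'): parent n6 fail=1; on 'a' 1 → fail=2;  out ∅∪∅=∅
  n8('bcaab'): parent n7 fail=2; on 'b' 2 → fail=3;  out {2}∪{0,1,3}={0,1,2,3}

Text stream:
i=0 'a': node 0→1
i=1 'b': node 1→9  → match P1@[1:1],P3@[0:1]
i=2 'b': node 9→4 ·f  → match P1@[2:2]
i=3 'a': node 4→1 ·f
i=4 'b': node 1→9  → match P1@[4:4],P3@[3:4]
i=5 'a': node 9→1 ·f
i=6 'c': node 1→0 ·f
i=7 'c': node 0→0
i=8 'a': node 0→1
i=9 'a': node 1→2
i=10 'b': node 2→3  → match P0@[8:10],P1@[10:10],P3@[9:10]
i=11 'a': node 3→1 ·f
i=12 'c': node 1→0 ·f
i=13 'a': node 0→1
i=14 'a': node 1→2
i=15 'b': node 2→3  → match P0@[13:15],P1@[15:15],P3@[14:15]
i=16 'c': node 3→5 ·f
i=17 'b': node 5→4 ·f  → match P1@[17:17]
i=18 'a': node 4→1 ·f
i=19 'c': node 1→0 ·f
i=20 'a': node 0→1
i=21 'b': node 1→9  → match P1@[21:21],P3@[20:21]
i=22 'c': node 9→5 ·f
i=23 'a': node 5→6
i=24 'a': node 6→7
i=25 'a': node 7→2 ·f
i=26 'a': node 2→2 ·f
i=27 'b': node 2→3  → match P0@[25:27],P1@[27:27],P3@[26:27]
i=28 'a': node 3→1 ·f
i=29 'a': node 1→2

All matches (sorted): [[1,1],[1,3],[2,1],[4,1],[4,3],[10,0],[10,1],[10,3],[15,0],[15,1],[15,3],[17,1],[21,1],[21,3],[27,0],[27,1],[27,3]]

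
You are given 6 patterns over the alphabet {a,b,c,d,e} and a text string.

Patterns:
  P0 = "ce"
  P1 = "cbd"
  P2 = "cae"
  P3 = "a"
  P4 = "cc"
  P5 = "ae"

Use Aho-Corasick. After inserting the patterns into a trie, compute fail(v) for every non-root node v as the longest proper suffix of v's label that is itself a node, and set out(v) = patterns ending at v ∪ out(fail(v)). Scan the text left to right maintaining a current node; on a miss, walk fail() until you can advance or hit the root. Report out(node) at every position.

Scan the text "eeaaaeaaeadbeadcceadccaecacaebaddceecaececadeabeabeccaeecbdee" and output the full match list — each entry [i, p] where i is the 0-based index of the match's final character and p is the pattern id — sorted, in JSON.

Build automaton:
Trie (insert patterns):
  n0 'ε': a→7 c→1
  n1 'c': a→5 b→3 c→8 e→2
  n2 'ce': ·  ←P0
  n3 'cb': d→4
  n4 'cbd': ·  ←P1
  n5 'ca': e→6
  n6 'cae': ·  ←P2
  n7 'a': e→9  ←P3
  n8 'cc': ·  ←P4
  n9 'ae': ·  ←P5

BFS fail/out derivation:
  n1('c'): parent n0 fail=0; on 'c' 0 → fail=0;  out ∅∪∅=∅
  n7('a'): parent n0 fail=0; on 'a' 0 → fail=0;  out {3}∪∅={3}
  n2('ce'): parent n1 fail=0; on 'e' 0 → fail=0;  out {0}∪∅={0}
  n3('cb'): parent n1 fail=0; on 'b' 0 → fail=0;  out ∅∪∅=∅
  n5('ca'): parent n1 fail=0; on 'a' 0 → fail=7;  out ∅∪{3}={3}
  n8('cc'): parent n1 fail=0; on 'c' 0 → fail=1;  out {4}∪∅={4}
  n9('ae'): parent n7 fail=0; on 'e' 0 → fail=0;  out {5}∪∅={5}
  n4('cbd'): parent n3 fail=0; on 'd' 0 → fail=0;  out {1}∪∅={1}
  n6('cae'): parent n5 fail=7; on 'e' 7 → fail=9;  out {2}∪{5}={2,5}

Scan:
pos 0 'e': at 0
pos 1 'e': at 0
pos 2 'a': at 7  → match P3@[2:2]
pos 3 'a': at 7 ·f  → match P3@[3:3]
pos 4 'a': at 7 ·f  → match P3@[4:4]
pos 5 'e': at 9  → match P5@[4:5]
pos 6 'a': at 7 ·f  → match P3@[6:6]
pos 7 'a': at 7 ·f  → match P3@[7:7]
pos 8 'e': at 9  → match P5@[7:8]
pos 9 'a': at 7 ·f  → match P3@[9:9]
pos 10 'd': at 0 ·f
pos 11 'b': at 0
pos 12 'e': at 0
pos 13 'a': at 7  → match P3@[13:13]
pos 14 'd': at 0 ·f
pos 15 'c': at 1
pos 16 'c': at 8  → match P4@[15:16]
pos 17 'e': at 2 ·f  → match P0@[16:17]
pos 18 'a': at 7 ·f  → match P3@[18:18]
pos 19 'd': at 0 ·f
pos 20 'c': at 1
pos 21 'c': at 8  → match P4@[20:21]
pos 22 'a': at 5 ·f  → match P3@[22:22]
pos 23 'e': at 6  → match P2@[21:23],P5@[22:23]
pos 24 'c': at 1 ·f
pos 25 'a': at 5  → match P3@[25:25]
pos 26 'c': at 1 ·f
pos 27 'a': at 5  → match P3@[27:27]
pos 28 'e': at 6  → match P2@[26:28],P5@[27:28]
pos 29 'b': at 0 ·f
pos 30 'a': at 7  → match P3@[30:30]
pos 31 'd': at 0 ·f
pos 32 'd': at 0
pos 33 'c': at 1
pos 34 'e': at 2  → match P0@[33:34]
pos 35 'e': at 0 ·f
pos 36 'c': at 1
pos 37 'a': at 5  → match P3@[37:37]
pos 38 'e': at 6  → match P2@[36:38],P5@[37:38]
pos 39 'c': at 1 ·f
pos 40 'e': at 2  → match P0@[39:40]
pos 41 'c': at 1 ·f
pos 42 'a': at 5  → match P3@[42:42]
pos 43 'd': at 0 ·f
pos 44 'e': at 0
pos 45 'a': at 7  → match P3@[45:45]
pos 46 'b': at 0 ·f
pos 47 'e': at 0
pos 48 'a': at 7  → match P3@[48:48]
pos 49 'b': at 0 ·f
pos 50 'e': at 0
pos 51 'c': at 1
pos 52 'c': at 8  → match P4@[51:52]
pos 53 'a': at 5 ·f  → match P3@[53:53]
pos 54 'e': at 6  → match P2@[52:54],P5@[53:54]
pos 55 'e': at 0 ·f
pos 56 'c': at 1
pos 57 'b': at 3
pos 58 'd': at 4  → match P1@[56:58]
pos 59 'e': at 0 ·f
pos 60 'e': at 0

Result: [[2,3],[3,3],[4,3],[5,5],[6,3],[7,3],[8,5],[9,3],[13,3],[16,4],[17,0],[18,3],[21,4],[22,3],[23,2],[23,5],[25,3],[27,3],[28,2],[28,5],[30,3],[34,0],[37,3],[38,2],[38,5],[40,0],[42,3],[45,3],[48,3],[52,4],[53,3],[54,2],[54,5],[58,1]]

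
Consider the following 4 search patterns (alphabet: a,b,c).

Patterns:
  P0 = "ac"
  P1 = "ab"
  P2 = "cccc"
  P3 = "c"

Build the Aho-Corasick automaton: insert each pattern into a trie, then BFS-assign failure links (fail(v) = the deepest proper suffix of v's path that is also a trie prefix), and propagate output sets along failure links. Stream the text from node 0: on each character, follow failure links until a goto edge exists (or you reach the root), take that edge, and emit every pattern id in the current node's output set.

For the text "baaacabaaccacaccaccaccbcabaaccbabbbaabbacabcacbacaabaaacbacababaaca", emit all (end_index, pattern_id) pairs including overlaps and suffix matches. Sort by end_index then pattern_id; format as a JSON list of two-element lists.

Build automaton:
Trie nodes:
  n0 'ε': a→1 c→4
  n1 'a': b→3 c→2
  n2 'ac': ·  [P0 ends]
  n3 'ab': ·  [P1 ends]
  n4 'c': c→5  [P3 ends]
  n5 'cc': c→6
  n6 'ccc': c→7
  n7 'cccc': ·  [P2 ends]

BFS fail/out derivation:
  fail(1) 'a': from fail(0)=0 chase 'a': 0 ⇒ 0;  out=∅∪out(0)=∅
  fail(4) 'c': from fail(0)=0 chase 'c': 0 ⇒ 0;  out={3}∪out(0)={3}
  fail(2) 'ac': from fail(1)=0 chase 'c': 0 ⇒ 4;  out={0}∪out(4)={0,3}
  fail(3) 'ab': from fail(1)=0 chase 'b': 0 ⇒ 0;  out={1}∪out(0)={1}
  fail(5) 'cc': from fail(4)=0 chase 'c': 0 ⇒ 4;  out=∅∪out(4)={3}
  fail(6) 'ccc': from fail(5)=4 chase 'c': 4 ⇒ 5;  out=∅∪out(5)={3}
  fail(7) 'cccc': from fail(6)=5 chase 'c': 5 ⇒ 6;  out={2}∪out(6)={2,3}

Run:
i=0 'b': node 0→0
i=1 'a': node 0→1
i=2 'a': node 1→1 (via fail)
i=3 'a': node 1→1 (via fail)
i=4 'c': node 1→2  → match P0@[3:4],P3@[4:4]
i=5 'a': node 2→1 (via fail)
i=6 'b': node 1→3  → match P1@[5:6]
i=7 'a': node 3→1 (via fail)
i=8 'a': node 1→1 (via fail)
i=9 'c': node 1→2  → match P0@[8:9],P3@[9:9]
i=10 'c': node 2→5 (via fail)  → match P3@[10:10]
i=11 'a': node 5→1 (via fail)
i=12 'c': node 1→2  → match P0@[11:12],P3@[12:12]
i=13 'a': node 2→1 (via fail)
i=14 'c': node 1→2  → match P0@[13:14],P3@[14:14]
i=15 'c': node 2→5 (via fail)  → match P3@[15:15]
i=16 'a': node 5→1 (via fail)
i=17 'c': node 1→2  → match P0@[16:17],P3@[17:17]
i=18 'c': node 2→5 (via fail)  → match P3@[18:18]
i=19 'a': node 5→1 (via fail)
i=20 'c': node 1→2  → match P0@[19:20],P3@[20:20]
i=21 'c': node 2→5 (via fail)  → match P3@[21:21]
i=22 'b': node 5→0 (via fail)
i=23 'c': node 0→4  → match P3@[23:23]
i=24 'a': node 4→1 (via fail)
i=25 'b': node 1→3  → match P1@[24:25]
i=26 'a': node 3→1 (via fail)
i=27 'a': node 1→1 (via fail)
i=28 'c': node 1→2  → match P0@[27:28],P3@[28:28]
i=29 'c': node 2→5 (via fail)  → match P3@[29:29]
i=30 'b': node 5→0 (via fail)
i=31 'a': node 0→1
i=32 'b': node 1→3  → match P1@[31:32]
i=33 'b': node 3→0 (via fail)
i=34 'b': node 0→0
i=35 'a': node 0→1
i=36 'a': node 1→1 (via fail)
i=37 'b': node 1→3  → match P1@[36:37]
i=38 'b': node 3→0 (via fail)
i=39 'a': node 0→1
i=40 'c': node 1→2  → match P0@[39:40],P3@[40:40]
i=41 'a': node 2→1 (via fail)
i=42 'b': node 1→3  → match P1@[41:42]
i=43 'c': node 3→4 (via fail)  → match P3@[43:43]
i=44 'a': node 4→1 (via fail)
i=45 'c': node 1→2  → match P0@[44:45],P3@[45:45]
i=46 'b': node 2→0 (via fail)
i=47 'a': node 0→1
i=48 'c': node 1→2  → match P0@[47:48],P3@[48:48]
i=49 'a': node 2→1 (via fail)
i=50 'a': node 1→1 (via fail)
i=51 'b': node 1→3  → match P1@[50:51]
i=52 'a': node 3→1 (via fail)
i=53 'a': node 1→1 (via fail)
i=54 'a': node 1→1 (via fail)
i=55 'c': node 1→2  → match P0@[54:55],P3@[55:55]
i=56 'b': node 2→0 (via fail)
i=57 'a': node 0→1
i=58 'c': node 1→2  → match P0@[57:58],P3@[58:58]
i=59 'a': node 2→1 (via fail)
i=60 'b': node 1→3  → match P1@[59:60]
i=61 'a': node 3→1 (via fail)
i=62 'b': node 1→3  → match P1@[61:62]
i=63 'a': node 3→1 (via fail)
i=64 'a': node 1→1 (via fail)
i=65 'c': node 1→2  → match P0@[64:65],P3@[65:65]
i=66 'a': node 2→1 (via fail)

Matches: [[4,0],[4,3],[6,1],[9,0],[9,3],[10,3],[12,0],[12,3],[14,0],[14,3],[15,3],[17,0],[17,3],[18,3],[20,0],[20,3],[21,3],[23,3],[25,1],[28,0],[28,3],[29,3],[32,1],[37,1],[40,0],[40,3],[42,1],[43,3],[45,0],[45,3],[48,0],[48,3],[51,1],[55,0],[55,3],[58,0],[58,3],[60,1],[62,1],[65,0],[65,3]]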